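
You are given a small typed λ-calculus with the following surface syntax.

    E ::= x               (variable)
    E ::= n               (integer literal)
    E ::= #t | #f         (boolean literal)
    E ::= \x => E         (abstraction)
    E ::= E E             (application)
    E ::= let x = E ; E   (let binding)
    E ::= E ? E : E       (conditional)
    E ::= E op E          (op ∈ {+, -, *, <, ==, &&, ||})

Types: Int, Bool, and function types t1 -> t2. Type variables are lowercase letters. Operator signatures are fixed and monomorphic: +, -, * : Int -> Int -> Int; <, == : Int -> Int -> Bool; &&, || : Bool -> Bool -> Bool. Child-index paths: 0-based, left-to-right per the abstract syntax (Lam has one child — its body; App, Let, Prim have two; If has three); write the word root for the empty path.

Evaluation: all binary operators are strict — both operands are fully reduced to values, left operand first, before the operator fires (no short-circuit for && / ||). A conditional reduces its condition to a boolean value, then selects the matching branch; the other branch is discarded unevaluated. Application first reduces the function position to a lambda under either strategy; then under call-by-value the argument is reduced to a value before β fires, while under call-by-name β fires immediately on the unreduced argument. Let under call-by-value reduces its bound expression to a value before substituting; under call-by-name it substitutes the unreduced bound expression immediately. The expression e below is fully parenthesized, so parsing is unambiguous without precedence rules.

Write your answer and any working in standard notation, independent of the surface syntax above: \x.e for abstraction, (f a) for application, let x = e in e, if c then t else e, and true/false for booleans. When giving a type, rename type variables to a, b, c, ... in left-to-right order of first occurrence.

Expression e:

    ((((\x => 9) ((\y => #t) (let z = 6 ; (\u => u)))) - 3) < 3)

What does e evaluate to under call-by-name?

Working:
step 0: ((((\x.9) ((\y.true) (let z = 6 in (\u.u)))) - 3) < 3)
step 1: [beta@0.0] ((9 - 3) < 3)
step 2: [delta@0] (6 < 3)
step 3: [delta@root] false

Answer: false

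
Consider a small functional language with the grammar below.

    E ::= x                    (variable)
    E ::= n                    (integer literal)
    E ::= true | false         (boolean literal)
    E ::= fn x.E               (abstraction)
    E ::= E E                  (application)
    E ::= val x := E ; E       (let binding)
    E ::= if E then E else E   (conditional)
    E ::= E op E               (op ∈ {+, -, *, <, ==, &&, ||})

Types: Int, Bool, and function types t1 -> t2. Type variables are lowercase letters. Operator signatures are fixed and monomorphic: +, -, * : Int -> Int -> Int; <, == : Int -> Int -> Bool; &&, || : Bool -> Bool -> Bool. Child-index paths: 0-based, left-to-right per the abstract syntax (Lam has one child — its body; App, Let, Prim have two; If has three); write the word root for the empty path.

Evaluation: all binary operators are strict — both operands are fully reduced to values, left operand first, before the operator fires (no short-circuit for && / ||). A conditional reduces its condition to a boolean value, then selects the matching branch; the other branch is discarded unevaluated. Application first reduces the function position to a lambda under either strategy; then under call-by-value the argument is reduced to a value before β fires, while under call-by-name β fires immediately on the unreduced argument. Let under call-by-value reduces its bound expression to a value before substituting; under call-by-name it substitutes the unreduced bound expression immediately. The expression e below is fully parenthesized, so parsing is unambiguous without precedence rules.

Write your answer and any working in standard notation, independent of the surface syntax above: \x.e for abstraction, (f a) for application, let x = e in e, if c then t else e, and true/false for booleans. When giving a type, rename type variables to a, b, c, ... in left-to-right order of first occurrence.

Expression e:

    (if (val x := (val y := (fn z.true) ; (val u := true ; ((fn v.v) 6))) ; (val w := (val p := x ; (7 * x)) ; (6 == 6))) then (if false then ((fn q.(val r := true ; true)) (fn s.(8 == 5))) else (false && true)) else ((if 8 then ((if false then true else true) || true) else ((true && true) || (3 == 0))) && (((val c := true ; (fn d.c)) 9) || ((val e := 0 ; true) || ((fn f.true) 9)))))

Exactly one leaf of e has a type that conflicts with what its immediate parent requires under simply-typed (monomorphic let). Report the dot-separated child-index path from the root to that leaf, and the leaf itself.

Derivation:
\z._ : a -> Bool
let y : a -> Bool
let u : Bool
v : b
\v._ : b -> b
  unify b -> b ~ Int -> c
  unify b ~ Int
  unify Int ~ c
_ _ : Int
let x : Int
x : Int
let p : Int
  unify Int ~ Int
x : Int
  unify Int ~ Int
let w : Int
  unify Int ~ Int
  unify Int ~ Int
  unify Bool ~ Bool
  unify Bool ~ Bool
let r : Bool
\q._ : d -> Bool
  unify Int ~ Int
  unify Int ~ Int
\s._ : e -> Bool
  unify d -> Bool ~ (e -> Bool) -> f
  unify d ~ e -> Bool
  unify Bool ~ f
_ _ : Bool
  unify Bool ~ Bool
  unify Bool ~ Bool
  unify Bool ~ Bool
  unify Int ~ Bool
  FAIL: mismatch Int ~ Bool

Answer: 2.0.0 : 8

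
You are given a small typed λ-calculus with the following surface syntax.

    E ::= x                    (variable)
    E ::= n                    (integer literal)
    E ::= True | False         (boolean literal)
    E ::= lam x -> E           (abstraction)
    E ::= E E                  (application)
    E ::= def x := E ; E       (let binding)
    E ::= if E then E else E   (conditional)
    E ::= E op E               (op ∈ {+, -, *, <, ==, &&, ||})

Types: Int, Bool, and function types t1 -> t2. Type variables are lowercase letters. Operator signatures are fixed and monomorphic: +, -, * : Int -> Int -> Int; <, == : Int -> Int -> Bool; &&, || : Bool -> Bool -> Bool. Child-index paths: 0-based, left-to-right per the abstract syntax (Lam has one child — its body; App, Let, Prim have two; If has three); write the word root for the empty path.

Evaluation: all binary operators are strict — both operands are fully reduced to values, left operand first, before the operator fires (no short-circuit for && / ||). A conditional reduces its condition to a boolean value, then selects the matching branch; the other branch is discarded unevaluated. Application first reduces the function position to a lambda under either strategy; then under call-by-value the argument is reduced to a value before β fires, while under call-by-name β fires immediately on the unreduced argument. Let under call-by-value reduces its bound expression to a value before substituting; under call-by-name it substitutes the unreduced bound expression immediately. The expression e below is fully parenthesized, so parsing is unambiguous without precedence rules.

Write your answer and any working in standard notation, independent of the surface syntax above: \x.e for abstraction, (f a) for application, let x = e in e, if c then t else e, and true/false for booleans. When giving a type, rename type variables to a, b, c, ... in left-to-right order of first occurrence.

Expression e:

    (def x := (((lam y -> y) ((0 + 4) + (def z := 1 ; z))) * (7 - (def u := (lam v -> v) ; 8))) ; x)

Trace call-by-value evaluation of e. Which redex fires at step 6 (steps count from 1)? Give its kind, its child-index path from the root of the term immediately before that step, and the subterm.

Working:
step 0: (let x = (((\y.y) ((0 + 4) + (let z = 1 in z))) * (7 - (let u = (\v.v) in 8))) in x)
step 1: [delta@0.0.1.0] (let x = (((\y.y) (4 + (let z = 1 in z))) * (7 - (let u = (\v.v) in 8))) in x)
step 2: [let@0.0.1.1] (let x = (((\y.y) (4 + 1)) * (7 - (let u = (\v.v) in 8))) in x)
step 3: [delta@0.0.1] (let x = (((\y.y) 5) * (7 - (let u = (\v.v) in 8))) in x)
step 4: [beta@0.0] (let x = (5 * (7 - (let u = (\v.v) in 8))) in x)
step 5: [let@0.1.1] (let x = (5 * (7 - 8)) in x)
step 6: [delta@0.1] (let x = (5 * -1) in x)

Answer: delta at 0.1 : (7 - 8)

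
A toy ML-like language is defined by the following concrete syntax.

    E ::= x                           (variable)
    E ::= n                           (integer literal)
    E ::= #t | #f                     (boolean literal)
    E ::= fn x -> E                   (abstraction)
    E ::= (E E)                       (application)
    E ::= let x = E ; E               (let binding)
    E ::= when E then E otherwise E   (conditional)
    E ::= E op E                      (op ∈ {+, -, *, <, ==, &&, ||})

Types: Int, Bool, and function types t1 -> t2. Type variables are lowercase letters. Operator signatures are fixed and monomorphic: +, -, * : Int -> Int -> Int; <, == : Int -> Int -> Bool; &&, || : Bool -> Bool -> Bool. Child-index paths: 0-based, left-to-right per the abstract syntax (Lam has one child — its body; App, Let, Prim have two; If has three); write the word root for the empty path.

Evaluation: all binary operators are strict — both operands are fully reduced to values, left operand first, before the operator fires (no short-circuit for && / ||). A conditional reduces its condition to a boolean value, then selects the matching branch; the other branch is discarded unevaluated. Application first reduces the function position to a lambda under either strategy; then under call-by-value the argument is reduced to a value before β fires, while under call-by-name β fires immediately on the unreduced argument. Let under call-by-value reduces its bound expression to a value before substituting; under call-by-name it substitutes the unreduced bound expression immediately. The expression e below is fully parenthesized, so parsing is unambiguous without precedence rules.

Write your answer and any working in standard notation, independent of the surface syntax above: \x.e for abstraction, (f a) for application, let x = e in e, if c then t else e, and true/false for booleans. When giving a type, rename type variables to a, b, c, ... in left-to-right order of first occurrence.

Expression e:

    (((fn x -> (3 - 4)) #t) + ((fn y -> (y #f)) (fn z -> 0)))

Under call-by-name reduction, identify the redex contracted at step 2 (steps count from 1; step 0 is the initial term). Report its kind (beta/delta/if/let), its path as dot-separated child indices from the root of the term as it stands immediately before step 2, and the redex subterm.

Answer: delta at 0 : (3 - 4)

Trace:
step 0: (((\x.(3 - 4)) true) + ((\y.(y false)) (\z.0)))
step 1: [beta@0] ((3 - 4) + ((\y.(y false)) (\z.0)))
step 2: [delta@0] (-1 + ((\y.(y false)) (\z.0)))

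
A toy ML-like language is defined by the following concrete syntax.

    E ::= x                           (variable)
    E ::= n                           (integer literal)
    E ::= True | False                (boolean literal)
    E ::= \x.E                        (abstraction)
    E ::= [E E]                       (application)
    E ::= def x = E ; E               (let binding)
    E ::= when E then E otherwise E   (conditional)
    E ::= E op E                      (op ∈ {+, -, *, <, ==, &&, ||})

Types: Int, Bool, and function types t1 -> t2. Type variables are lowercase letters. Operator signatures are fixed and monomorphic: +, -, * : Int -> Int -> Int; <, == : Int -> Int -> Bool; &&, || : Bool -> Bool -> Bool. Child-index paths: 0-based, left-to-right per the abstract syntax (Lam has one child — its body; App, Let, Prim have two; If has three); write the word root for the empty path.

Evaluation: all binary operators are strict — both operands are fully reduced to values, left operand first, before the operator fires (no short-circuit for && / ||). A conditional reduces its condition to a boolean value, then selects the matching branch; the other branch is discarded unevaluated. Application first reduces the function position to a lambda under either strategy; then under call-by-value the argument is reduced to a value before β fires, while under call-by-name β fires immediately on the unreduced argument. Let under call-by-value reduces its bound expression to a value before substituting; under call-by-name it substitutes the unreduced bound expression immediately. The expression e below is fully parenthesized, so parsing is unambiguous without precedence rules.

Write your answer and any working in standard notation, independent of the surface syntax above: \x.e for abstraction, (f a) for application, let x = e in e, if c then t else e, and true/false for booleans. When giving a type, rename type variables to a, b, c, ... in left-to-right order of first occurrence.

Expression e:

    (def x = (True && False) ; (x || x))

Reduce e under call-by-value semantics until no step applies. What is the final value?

Trace:
step 0: (let x = (true && false) in (x || x))
step 1: [delta@0] (let x = false in (x || x))
step 2: [let@root] (false || false)
step 3: [delta@root] false

Answer: false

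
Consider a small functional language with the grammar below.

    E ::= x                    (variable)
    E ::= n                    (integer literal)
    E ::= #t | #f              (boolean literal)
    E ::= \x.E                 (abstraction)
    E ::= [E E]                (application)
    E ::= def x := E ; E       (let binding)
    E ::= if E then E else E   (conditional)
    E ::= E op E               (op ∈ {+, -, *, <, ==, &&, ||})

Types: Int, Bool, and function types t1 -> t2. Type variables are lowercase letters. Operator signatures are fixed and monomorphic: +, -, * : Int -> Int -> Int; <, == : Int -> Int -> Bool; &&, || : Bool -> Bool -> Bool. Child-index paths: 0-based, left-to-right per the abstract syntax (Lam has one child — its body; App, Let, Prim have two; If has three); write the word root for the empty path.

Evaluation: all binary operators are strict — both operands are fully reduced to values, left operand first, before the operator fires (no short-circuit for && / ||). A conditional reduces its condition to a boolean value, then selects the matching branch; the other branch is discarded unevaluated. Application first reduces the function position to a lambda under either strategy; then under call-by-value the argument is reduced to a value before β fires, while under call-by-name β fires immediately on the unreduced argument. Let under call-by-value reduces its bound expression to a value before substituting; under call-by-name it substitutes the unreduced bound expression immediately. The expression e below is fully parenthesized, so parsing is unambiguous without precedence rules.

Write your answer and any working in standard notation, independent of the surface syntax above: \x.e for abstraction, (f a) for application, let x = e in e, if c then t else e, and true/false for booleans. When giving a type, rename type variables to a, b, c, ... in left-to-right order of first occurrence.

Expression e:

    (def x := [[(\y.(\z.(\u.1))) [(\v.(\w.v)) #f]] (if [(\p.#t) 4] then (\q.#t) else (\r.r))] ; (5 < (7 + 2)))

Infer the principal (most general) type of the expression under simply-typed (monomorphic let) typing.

Working:
\u._ : c -> Int
\z._ : b -> c -> Int
\y._ : a -> b -> c -> Int
v : d
\w._ : e -> d
\v._ : d -> e -> d
  unify d -> e -> d ~ Bool -> f
  unify d ~ Bool
  unify e -> Bool ~ f
_ _ : e -> Bool
  unify a -> b -> c -> Int ~ (e -> Bool) -> g
  unify a ~ e -> Bool
  unify b -> c -> Int ~ g
_ _ : b -> c -> Int
\p._ : h -> Bool
  unify h -> Bool ~ Int -> i
  unify h ~ Int
  unify Bool ~ i
_ _ : Bool
  unify Bool ~ Bool
\q._ : j -> Bool
r : k
\r._ : k -> k
  unify j -> Bool ~ k -> k
  unify j ~ k
  unify Bool ~ k
  unify b -> c -> Int ~ (Bool -> Bool) -> l
  unify b ~ Bool -> Bool
  unify c -> Int ~ l
_ _ : c -> Int
let x : c -> Int
  unify Int ~ Int
  unify Int ~ Int
  unify Int ~ Int
  unify Int ~ Int

Answer: Bool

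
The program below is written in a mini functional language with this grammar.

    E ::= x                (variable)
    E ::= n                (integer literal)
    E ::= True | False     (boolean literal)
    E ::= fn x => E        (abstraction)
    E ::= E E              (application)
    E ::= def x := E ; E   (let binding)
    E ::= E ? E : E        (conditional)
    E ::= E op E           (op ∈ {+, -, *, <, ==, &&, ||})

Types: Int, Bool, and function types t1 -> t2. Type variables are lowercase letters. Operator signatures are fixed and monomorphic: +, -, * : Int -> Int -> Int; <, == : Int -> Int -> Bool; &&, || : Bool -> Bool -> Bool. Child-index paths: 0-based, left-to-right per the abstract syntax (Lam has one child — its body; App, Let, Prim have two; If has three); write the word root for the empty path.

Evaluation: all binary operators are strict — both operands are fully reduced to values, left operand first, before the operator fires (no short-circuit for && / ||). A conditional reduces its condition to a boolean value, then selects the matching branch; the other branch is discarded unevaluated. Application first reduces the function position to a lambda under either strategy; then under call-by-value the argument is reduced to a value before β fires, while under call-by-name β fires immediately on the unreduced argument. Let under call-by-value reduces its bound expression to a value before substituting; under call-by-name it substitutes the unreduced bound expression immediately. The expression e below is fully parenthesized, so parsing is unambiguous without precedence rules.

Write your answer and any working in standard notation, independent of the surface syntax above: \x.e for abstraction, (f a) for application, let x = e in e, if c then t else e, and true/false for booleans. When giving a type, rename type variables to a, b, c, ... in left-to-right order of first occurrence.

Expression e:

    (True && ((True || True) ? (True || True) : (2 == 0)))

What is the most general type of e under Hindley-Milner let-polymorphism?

Answer: Bool

Working:
  unify Bool ~ Bool
  unify Bool ~ Bool
  unify Bool ~ Bool
  unify Bool ~ Bool
  unify Bool ~ Bool
  unify Bool ~ Bool
  unify Int ~ Int
  unify Int ~ Int
  unify Bool ~ Bool
  unify Bool ~ Bool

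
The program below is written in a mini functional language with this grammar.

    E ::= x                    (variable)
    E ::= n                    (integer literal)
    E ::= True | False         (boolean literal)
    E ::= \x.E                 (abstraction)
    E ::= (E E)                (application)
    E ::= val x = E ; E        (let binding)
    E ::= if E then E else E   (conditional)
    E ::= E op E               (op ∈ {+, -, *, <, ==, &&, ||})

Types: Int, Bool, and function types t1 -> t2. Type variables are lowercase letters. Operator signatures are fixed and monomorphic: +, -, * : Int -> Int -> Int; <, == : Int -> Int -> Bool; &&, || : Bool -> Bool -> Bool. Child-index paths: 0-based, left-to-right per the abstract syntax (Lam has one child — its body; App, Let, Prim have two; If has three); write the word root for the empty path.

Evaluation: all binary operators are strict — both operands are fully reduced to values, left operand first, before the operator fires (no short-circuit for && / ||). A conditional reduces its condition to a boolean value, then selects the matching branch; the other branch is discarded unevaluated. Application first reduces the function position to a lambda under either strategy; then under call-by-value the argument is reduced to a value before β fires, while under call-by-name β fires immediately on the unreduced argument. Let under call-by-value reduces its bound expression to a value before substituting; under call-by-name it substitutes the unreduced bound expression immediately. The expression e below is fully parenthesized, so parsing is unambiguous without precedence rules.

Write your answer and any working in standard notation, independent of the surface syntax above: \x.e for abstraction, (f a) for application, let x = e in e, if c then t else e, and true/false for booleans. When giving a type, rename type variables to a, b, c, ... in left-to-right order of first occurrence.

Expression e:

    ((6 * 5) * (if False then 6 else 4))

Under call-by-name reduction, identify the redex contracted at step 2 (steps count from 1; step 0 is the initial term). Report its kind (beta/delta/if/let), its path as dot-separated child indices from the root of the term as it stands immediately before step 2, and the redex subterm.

Answer: if at 1 : (if false then 6 else 4)

Trace:
step 0: ((6 * 5) * (if false then 6 else 4))
step 1: [delta@0] (30 * (if false then 6 else 4))
step 2: [if@1] (30 * 4)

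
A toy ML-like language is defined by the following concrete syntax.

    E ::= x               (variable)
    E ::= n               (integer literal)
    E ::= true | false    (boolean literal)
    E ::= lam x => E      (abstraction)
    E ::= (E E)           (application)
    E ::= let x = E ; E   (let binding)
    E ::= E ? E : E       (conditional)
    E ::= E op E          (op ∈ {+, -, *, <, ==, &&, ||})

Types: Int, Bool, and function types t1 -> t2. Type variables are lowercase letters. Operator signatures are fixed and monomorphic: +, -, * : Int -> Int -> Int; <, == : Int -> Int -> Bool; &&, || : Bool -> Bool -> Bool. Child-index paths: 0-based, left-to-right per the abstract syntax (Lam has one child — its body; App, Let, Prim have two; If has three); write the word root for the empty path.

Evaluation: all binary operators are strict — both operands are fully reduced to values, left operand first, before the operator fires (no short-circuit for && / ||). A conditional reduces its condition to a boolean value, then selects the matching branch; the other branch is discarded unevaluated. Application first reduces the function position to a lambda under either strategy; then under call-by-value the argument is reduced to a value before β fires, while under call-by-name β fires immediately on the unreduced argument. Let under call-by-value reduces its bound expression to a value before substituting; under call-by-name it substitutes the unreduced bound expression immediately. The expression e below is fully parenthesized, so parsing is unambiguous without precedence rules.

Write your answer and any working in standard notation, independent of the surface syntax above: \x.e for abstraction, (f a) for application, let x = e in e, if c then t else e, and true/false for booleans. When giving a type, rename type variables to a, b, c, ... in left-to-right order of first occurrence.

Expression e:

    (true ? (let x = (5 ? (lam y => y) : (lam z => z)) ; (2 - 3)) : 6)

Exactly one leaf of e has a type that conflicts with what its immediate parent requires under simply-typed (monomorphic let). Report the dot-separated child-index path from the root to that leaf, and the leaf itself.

Answer: 1.0.0 : 5

Derivation:
  unify Bool ~ Bool
  unify Int ~ Bool
  FAIL: mismatch Int ~ Bool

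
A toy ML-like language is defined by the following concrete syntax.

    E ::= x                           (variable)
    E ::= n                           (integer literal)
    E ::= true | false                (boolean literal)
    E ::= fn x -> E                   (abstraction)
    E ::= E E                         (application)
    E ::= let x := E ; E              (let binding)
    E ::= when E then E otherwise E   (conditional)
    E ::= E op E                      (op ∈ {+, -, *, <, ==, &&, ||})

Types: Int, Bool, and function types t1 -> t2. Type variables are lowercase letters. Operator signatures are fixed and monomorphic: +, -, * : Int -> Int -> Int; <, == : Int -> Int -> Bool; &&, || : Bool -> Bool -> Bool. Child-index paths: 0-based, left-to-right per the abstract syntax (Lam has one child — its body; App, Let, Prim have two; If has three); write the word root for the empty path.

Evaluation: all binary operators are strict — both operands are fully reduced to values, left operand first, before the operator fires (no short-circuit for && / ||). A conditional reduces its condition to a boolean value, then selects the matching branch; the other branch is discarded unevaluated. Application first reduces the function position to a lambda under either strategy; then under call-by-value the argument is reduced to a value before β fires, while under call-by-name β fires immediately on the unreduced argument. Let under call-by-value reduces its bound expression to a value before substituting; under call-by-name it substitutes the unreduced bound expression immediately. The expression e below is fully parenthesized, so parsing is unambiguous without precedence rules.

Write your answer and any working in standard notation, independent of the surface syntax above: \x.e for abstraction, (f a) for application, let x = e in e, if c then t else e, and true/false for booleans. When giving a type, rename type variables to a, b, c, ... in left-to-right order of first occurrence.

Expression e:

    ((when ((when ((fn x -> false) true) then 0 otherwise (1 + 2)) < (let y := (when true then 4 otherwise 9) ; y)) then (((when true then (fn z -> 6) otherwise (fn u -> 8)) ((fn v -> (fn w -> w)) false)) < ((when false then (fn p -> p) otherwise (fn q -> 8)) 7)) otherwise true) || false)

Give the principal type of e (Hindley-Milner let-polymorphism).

Working:
\x._ : a -> Bool
  unify a -> Bool ~ Bool -> b
  unify a ~ Bool
  unify Bool ~ b
_ _ : Bool
  unify Bool ~ Bool
  unify Int ~ Int
  unify Int ~ Int
  unify Int ~ Int
  unify Int ~ Int
  unify Bool ~ Bool
  unify Int ~ Int
let y : Int
y : Int
  unify Int ~ Int
  unify Bool ~ Bool
  unify Bool ~ Bool
\z._ : c -> Int
\u._ : d -> Int
  unify c -> Int ~ d -> Int
  unify c ~ d
  unify Int ~ Int
w : f
\w._ : f -> f
\v._ : e -> f -> f
  unify e -> f -> f ~ Bool -> g
  unify e ~ Bool
  unify f -> f ~ g
_ _ : f -> f
  unify d -> Int ~ (f -> f) -> h
  unify d ~ f -> f
  unify Int ~ h
_ _ : Int
  unify Int ~ Int
  unify Bool ~ Bool
p : i
\p._ : i -> i
\q._ : j -> Int
  unify i -> i ~ j -> Int
  unify i ~ j
  unify j ~ Int
  unify Int -> Int ~ Int -> k
  unify Int ~ Int
  unify Int ~ k
_ _ : Int
  unify Int ~ Int
  unify Bool ~ Bool
  unify Bool ~ Bool
  unify Bool ~ Bool

Answer: Bool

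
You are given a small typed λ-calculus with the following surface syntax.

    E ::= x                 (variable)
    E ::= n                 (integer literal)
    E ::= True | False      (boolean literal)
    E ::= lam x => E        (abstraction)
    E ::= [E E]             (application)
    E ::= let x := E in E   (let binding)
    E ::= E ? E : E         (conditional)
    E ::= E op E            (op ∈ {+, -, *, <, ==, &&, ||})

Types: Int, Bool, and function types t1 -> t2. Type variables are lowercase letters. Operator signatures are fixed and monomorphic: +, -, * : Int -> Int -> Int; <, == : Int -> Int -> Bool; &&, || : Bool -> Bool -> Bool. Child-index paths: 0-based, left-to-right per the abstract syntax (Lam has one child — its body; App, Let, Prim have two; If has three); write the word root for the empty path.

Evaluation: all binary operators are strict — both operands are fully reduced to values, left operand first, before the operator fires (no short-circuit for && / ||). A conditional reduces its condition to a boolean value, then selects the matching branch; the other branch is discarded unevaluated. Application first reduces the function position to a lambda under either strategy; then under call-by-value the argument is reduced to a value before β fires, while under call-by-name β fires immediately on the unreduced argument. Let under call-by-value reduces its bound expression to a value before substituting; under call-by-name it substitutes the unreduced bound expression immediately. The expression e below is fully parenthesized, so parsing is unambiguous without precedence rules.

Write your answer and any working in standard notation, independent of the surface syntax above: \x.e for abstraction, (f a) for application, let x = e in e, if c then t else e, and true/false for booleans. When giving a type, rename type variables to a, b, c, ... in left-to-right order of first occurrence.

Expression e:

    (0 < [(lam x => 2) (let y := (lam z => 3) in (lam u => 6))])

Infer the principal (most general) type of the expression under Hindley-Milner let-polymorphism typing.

Derivation:
  unify Int ~ Int
\x._ : a -> Int
\z._ : b -> Int
let y : forall. b -> Int
\u._ : c -> Int
  unify a -> Int ~ (c -> Int) -> d
  unify a ~ c -> Int
  unify Int ~ d
_ _ : Int
  unify Int ~ Int

Answer: Bool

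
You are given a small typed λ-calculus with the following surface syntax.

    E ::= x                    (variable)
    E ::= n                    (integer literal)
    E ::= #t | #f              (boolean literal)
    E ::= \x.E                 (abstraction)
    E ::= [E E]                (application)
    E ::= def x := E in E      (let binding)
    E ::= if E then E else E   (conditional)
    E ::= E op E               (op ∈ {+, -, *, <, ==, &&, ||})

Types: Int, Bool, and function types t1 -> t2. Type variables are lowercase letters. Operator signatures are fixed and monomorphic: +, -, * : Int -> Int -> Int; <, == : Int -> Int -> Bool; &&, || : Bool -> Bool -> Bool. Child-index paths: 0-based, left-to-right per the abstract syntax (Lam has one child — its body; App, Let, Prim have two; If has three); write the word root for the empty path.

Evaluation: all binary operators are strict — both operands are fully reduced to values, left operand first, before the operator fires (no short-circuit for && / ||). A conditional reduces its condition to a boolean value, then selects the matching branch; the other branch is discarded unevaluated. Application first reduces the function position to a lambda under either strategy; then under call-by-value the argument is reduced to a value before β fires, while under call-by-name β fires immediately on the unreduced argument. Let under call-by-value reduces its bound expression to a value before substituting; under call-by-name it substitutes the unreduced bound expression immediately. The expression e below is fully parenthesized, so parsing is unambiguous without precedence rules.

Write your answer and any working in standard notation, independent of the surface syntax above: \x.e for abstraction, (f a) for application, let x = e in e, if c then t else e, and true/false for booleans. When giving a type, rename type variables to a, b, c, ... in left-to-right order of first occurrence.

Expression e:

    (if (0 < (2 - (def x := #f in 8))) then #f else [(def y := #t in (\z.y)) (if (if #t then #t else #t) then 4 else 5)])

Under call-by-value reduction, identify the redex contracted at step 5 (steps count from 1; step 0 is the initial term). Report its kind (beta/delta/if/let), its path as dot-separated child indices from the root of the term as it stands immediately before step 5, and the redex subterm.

Working:
step 0: (if (0 < (2 - (let x = false in 8))) then false else ((let y = true in (\z.y)) (if (if true then true else true) then 4 else 5)))
step 1: [let@0.1.1] (if (0 < (2 - 8)) then false else ((let y = true in (\z.y)) (if (if true then true else true) then 4 else 5)))
step 2: [delta@0.1] (if (0 < -6) then false else ((let y = true in (\z.y)) (if (if true then true else true) then 4 else 5)))
step 3: [delta@0] (if false then false else ((let y = true in (\z.y)) (if (if true then true else true) then 4 else 5)))
step 4: [if@root] ((let y = true in (\z.y)) (if (if true then true else true) then 4 else 5))
step 5: [let@0] ((\z.true) (if (if true then true else true) then 4 else 5))

Answer: let at 0 : (let y = true in (\z.y))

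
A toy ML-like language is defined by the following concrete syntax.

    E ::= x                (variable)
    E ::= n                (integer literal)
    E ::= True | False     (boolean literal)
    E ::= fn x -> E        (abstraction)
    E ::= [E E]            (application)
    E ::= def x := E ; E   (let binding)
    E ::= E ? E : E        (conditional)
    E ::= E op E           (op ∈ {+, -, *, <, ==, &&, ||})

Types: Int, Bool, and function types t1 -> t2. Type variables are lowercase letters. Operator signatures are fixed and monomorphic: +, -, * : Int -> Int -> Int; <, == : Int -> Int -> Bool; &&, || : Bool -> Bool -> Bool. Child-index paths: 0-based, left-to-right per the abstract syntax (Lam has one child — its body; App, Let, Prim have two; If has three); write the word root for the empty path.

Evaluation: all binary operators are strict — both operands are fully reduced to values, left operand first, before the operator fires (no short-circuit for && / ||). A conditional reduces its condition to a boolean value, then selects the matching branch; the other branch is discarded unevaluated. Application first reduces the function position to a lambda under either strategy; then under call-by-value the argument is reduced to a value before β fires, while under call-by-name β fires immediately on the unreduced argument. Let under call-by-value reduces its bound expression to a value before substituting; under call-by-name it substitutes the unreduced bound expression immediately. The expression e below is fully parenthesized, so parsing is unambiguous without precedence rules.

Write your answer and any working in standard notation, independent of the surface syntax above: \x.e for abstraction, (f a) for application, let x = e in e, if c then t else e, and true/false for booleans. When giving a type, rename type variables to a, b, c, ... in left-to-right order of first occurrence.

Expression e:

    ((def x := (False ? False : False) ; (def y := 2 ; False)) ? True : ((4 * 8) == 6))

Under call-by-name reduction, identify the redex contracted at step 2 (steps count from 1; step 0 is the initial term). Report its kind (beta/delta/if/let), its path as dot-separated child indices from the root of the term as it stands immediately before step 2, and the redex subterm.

Answer: let at 0 : (let y = 2 in false)

Working:
step 0: (if (let x = (if false then false else false) in (let y = 2 in false)) then true else ((4 * 8) == 6))
step 1: [let@0] (if (let y = 2 in false) then true else ((4 * 8) == 6))
step 2: [let@0] (if false then true else ((4 * 8) == 6))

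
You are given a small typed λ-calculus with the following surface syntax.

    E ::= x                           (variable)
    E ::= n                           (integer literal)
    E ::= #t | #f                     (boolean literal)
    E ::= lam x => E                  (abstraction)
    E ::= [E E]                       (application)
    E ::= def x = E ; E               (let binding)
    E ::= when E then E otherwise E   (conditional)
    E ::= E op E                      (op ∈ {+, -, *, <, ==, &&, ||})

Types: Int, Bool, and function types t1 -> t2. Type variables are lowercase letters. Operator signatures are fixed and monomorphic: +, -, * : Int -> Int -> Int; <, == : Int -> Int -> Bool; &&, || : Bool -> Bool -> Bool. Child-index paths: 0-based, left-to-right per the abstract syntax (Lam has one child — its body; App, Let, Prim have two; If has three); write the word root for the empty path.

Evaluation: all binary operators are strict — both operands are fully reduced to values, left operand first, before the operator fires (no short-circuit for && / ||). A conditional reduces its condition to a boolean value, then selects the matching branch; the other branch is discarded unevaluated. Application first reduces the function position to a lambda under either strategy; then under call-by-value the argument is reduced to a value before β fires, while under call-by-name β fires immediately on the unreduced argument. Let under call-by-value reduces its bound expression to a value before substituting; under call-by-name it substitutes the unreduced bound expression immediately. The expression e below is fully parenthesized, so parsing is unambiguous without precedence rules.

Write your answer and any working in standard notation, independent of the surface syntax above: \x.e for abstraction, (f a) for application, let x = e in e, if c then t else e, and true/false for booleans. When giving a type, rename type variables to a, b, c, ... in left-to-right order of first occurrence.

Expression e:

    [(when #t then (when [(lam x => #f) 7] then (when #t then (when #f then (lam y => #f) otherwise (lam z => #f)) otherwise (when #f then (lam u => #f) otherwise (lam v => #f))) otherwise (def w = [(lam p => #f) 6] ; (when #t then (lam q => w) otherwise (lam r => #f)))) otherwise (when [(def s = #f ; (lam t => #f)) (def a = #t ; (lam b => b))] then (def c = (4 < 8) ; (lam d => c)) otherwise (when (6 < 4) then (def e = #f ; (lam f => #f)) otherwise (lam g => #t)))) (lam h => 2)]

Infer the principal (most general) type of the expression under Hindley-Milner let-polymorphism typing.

Derivation:
  unify Bool ~ Bool
\x._ : a -> Bool
  unify a -> Bool ~ Int -> b
  unify a ~ Int
  unify Bool ~ b
_ _ : Bool
  unify Bool ~ Bool
  unify Bool ~ Bool
  unify Bool ~ Bool
\y._ : c -> Bool
\z._ : d -> Bool
  unify c -> Bool ~ d -> Bool
  unify c ~ d
  unify Bool ~ Bool
  unify Bool ~ Bool
\u._ : e -> Bool
\v._ : f -> Bool
  unify e -> Bool ~ f -> Bool
  unify e ~ f
  unify Bool ~ Bool
  unify d -> Bool ~ f -> Bool
  unify d ~ f
  unify Bool ~ Bool
\p._ : g -> Bool
  unify g -> Bool ~ Int -> h
  unify g ~ Int
  unify Bool ~ h
_ _ : Bool
let w : Bool
  unify Bool ~ Bool
w : Bool
\q._ : i -> Bool
\r._ : j -> Bool
  unify i -> Bool ~ j -> Bool
  unify i ~ j
  unify Bool ~ Bool
  unify f -> Bool ~ j -> Bool
  unify f ~ j
  unify Bool ~ Bool
let s : Bool
\t._ : k -> Bool
let a : Bool
b : l
\b._ : l -> l
  unify k -> Bool ~ (l -> l) -> m
  unify k ~ l -> l
  unify Bool ~ m
_ _ : Bool
  unify Bool ~ Bool
  unify Int ~ Int
  unify Int ~ Int
let c : Bool
c : Bool
\d._ : n -> Bool
  unify Int ~ Int
  unify Int ~ Int
  unify Bool ~ Bool
let e : Bool
\f._ : o -> Bool
\g._ : p -> Bool
  unify o -> Bool ~ p -> Bool
  unify o ~ p
  unify Bool ~ Bool
  unify n -> Bool ~ p -> Bool
  unify n ~ p
  unify Bool ~ Bool
  unify j -> Bool ~ p -> Bool
  unify j ~ p
  unify Bool ~ Bool
\h._ : q -> Int
  unify p -> Bool ~ (q -> Int) -> r
  unify p ~ q -> Int
  unify Bool ~ r
_ _ : Bool

Answer: Bool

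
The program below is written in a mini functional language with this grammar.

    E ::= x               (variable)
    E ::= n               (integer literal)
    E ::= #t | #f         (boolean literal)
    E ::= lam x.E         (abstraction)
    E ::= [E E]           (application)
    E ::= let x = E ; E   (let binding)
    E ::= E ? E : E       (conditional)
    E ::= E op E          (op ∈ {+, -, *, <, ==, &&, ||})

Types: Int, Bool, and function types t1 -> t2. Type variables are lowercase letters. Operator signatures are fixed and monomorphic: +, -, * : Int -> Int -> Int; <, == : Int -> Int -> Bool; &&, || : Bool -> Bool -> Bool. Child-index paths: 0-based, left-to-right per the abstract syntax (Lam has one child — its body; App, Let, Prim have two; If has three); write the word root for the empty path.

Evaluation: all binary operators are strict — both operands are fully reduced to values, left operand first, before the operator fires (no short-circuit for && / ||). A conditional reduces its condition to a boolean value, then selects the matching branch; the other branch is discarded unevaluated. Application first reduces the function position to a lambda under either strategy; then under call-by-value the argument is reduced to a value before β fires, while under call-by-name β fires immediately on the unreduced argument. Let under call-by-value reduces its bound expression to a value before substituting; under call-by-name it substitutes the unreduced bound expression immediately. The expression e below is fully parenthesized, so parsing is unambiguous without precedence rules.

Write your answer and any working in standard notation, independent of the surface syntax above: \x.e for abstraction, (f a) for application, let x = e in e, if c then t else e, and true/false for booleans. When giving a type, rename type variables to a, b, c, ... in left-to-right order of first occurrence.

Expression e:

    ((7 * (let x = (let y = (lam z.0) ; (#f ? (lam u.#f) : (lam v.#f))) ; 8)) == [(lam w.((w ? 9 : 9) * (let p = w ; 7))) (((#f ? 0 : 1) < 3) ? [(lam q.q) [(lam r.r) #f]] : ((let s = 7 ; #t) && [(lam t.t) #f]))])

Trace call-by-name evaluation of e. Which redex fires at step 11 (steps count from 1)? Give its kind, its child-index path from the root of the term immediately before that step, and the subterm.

Answer: delta at 1 : (9 * 7)

Working:
step 0: ((7 * (let x = (let y = (\z.0) in (if false then (\u.false) else (\v.false))) in 8)) == ((\w.((if w then 9 else 9) * (let p = w in 7))) (if ((if false then 0 else 1) < 3) then ((\q.q) ((\r.r) false)) else ((let s = 7 in true) && ((\t.t) false)))))
step 1: [let@0.1] ((7 * 8) == ((\w.((if w then 9 else 9) * (let p = w in 7))) (if ((if false then 0 else 1) < 3) then ((\q.q) ((\r.r) false)) else ((let s = 7 in true) && ((\t.t) false)))))
step 2: [delta@0] (56 == ((\w.((if w then 9 else 9) * (let p = w in 7))) (if ((if false then 0 else 1) < 3) then ((\q.q) ((\r.r) false)) else ((let s = 7 in true) && ((\t.t) false)))))
step 3: [beta@1] (56 == ((if (if ((if false then 0 else 1) < 3) then ((\q.q) ((\r.r) false)) else ((let s = 7 in true) && ((\t.t) false))) then 9 else 9) * (let p = (if ((if false then 0 else 1) < 3) then ((\q.q) ((\r.r) false)) else ((let s = 7 in true) && ((\t.t) false))) in 7)))
step 4: [if@1.0.0.0.0] (56 == ((if (if (1 < 3) then ((\q.q) ((\r.r) false)) else ((let s = 7 in true) && ((\t.t) false))) then 9 else 9) * (let p = (if ((if false then 0 else 1) < 3) then ((\q.q) ((\r.r) false)) else ((let s = 7 in true) && ((\t.t) false))) in 7)))
step 5: [delta@1.0.0.0] (56 == ((if (if true then ((\q.q) ((\r.r) false)) else ((let s = 7 in true) && ((\t.t) false))) then 9 else 9) * (let p = (if ((if false then 0 else 1) < 3) then ((\q.q) ((\r.r) false)) else ((let s = 7 in true) && ((\t.t) false))) in 7)))
step 6: [if@1.0.0] (56 == ((if ((\q.q) ((\r.r) false)) then 9 else 9) * (let p = (if ((if false then 0 else 1) < 3) then ((\q.q) ((\r.r) false)) else ((let s = 7 in true) && ((\t.t) false))) in 7)))
step 7: [beta@1.0.0] (56 == ((if ((\r.r) false) then 9 else 9) * (let p = (if ((if false then 0 else 1) < 3) then ((\q.q) ((\r.r) false)) else ((let s = 7 in true) && ((\t.t) false))) in 7)))
step 8: [beta@1.0.0] (56 == ((if false then 9 else 9) * (let p = (if ((if false then 0 else 1) < 3) then ((\q.q) ((\r.r) false)) else ((let s = 7 in true) && ((\t.t) false))) in 7)))
step 9: [if@1.0] (56 == (9 * (let p = (if ((if false then 0 else 1) < 3) then ((\q.q) ((\r.r) false)) else ((let s = 7 in true) && ((\t.t) false))) in 7)))
step 10: [let@1.1] (56 == (9 * 7))
step 11: [delta@1] (56 == 63)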